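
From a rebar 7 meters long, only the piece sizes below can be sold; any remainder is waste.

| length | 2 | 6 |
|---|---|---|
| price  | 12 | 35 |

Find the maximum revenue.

Let best[k] be the best obtainable value from length k. For each k, try every first piece i and keep the best of price[i] + best[k−i].
best[1] = 0
best[2] = 12
best[3] = 12
best[4] = 24  (first piece 2, then best[2]=12)
best[5] = 24
best[6] = 36  (first piece 2, then best[4]=24)
best[7] = 36
One optimal cutting: pieces 2 + 2 + 2 with 1 meter of scrap → ₹36.

36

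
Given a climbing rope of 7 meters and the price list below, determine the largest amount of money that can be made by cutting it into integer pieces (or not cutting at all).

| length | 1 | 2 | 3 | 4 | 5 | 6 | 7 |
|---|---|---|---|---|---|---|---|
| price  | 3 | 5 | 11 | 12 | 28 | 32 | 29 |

35

Let best[k] be the best obtainable value from length k. For each k, try every first piece i and keep the best of price[i] + best[k−i].
best[1] = 3
best[2] = max(3+3, 5+0) = 6
best[3] = max(3+6, 5+3, 11+0) = 11
best[4] = max(3+11, 5+6, 11+3, 12+0) = 14
best[5] = max(3+14, 5+11, 11+6, 12+3, 28+0) = 28
best[6] = max(3+28, 5+14, 11+11, 12+6, 28+3, 32+0) = 32
best[7] = max(3+32, 5+28, 11+14, …, 32+3, 29+0) = 35
One optimal cutting: 6 + 1 → €32 + €3 = €35.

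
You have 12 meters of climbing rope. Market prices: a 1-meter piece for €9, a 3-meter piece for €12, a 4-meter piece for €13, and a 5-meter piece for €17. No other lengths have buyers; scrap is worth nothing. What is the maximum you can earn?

Consider every possible first cut. r[k] is the best of p[i]+r[k−i] over all sellable i≤k.
r[1] = 9
r[2] = 18  (first piece 1, then r[1]=9)
r[3] = max(9+18, 12+0) = 27
r[4] = max(9+27, 12+9, 13+0) = 36
r[5] = max(9+36, 12+18, 13+9, 17+0) = 45
r[6] = max(9+45, 12+27, 13+18, 17+9) = 54
r[7] = max(9+54, 12+36, 13+27, 17+18) = 63
r[8] = max(9+63, 12+45, 13+36, 17+27) = 72
r[9] = max(9+72, 12+54, 13+45, 17+36) = 81
r[10] = max(9+81, 12+63, 13+54, 17+45) = 90
r[11] = max(9+90, 12+72, 13+63, 17+54) = 99
r[12] = max(9+99, 12+81, 13+72, 17+63) = 108
One optimal cutting: 1 + 1 + 1 + 1 + 1 + 1 + 1 + 1 + 1 + 1 + 1 + 1 → €108.

108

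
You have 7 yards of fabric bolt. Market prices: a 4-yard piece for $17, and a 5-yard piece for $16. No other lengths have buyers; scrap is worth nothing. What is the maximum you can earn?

17

Build best[k] bottom-up: best[k] = max over allowed piece i of (p[i] + best[k−i]).
best[1] = 0
best[2] = 0
best[3] = 0
best[4] = 17
best[5] = max(17+0, 16+0) = 17
best[6] = max(17+0, 16+0) = 17
best[7] = max(17+0, 16+0) = 17
One optimal cutting: pieces 4 with 3 yards of scrap → $17.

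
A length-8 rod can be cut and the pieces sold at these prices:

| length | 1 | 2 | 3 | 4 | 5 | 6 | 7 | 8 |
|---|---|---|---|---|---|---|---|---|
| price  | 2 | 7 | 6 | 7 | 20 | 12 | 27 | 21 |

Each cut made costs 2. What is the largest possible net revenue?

Consider every possible first cut. r[k] is the best of p[i]+r[k−i] over all sellable i≤k, charging 2 whenever i<k.
r[1] = 2
r[2] = max(2+2-2, 7+0) = 7
r[3] = max(2+7-2, 7+2-2, 6+0) = 7
r[4] = max(2+7-2, 7+7-2, 6+2-2, 7+0) = 12
r[5] = max(2+12-2, 7+7-2, 6+7-2, 7+2-2, 20+0) = 20
r[6] = max(2+20-2, 7+12-2, 6+7-2, 7+7-2, 20+2-2, 12+0) = 20
r[7] = max(2+20-2, 7+20-2, 6+12-2, …, 12+2-2, 27+0) = 27
r[8] = max(2+27-2, 7+20-2, 6+20-2, …, 27+2-2, 21+0) = 27
One optimal plan: pieces 7 + 1 (1 cut) → 29 − 2 = 27.

27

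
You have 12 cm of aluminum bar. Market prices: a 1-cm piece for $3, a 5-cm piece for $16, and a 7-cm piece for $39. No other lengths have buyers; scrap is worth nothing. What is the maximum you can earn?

55

Let r[k] be the best obtainable value from length k. For each k, try every first piece i and keep the best of price[i] + r[k−i].
r[1] = 3
r[2] = 6  (first piece 1, then r[1]=3)
r[3] = 9  (first piece 1, then r[2]=6)
r[4] = 12  (first piece 1, then r[3]=9)
r[5] = max(3+12, 16+0) = 16
r[6] = max(3+16, 16+3) = 19
r[7] = max(3+19, 16+6, 39+0) = 39
r[8] = max(3+39, 16+9, 39+3) = 42
r[9] = max(3+42, 16+12, 39+6) = 45
r[10] = max(3+45, 16+16, 39+9) = 48
r[11] = max(3+48, 16+19, 39+12) = 51
r[12] = max(3+51, 16+39, 39+16) = 55
One optimal cutting: 7 + 5 → $55.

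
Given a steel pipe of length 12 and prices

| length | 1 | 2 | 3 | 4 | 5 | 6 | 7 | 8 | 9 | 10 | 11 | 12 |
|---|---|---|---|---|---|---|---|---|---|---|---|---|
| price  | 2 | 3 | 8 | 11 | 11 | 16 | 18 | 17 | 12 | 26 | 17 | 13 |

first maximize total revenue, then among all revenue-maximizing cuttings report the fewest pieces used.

3

Build r[k] bottom-up: r[k] = max over allowed piece i of (p[i] + r[k−i]).
r[1] = 2
r[2] = max(2+2, 3+0) = 4
r[3] = max(2+4, 3+2, 8+0) = 8
r[4] = max(2+8, 3+4, 8+2, 11+0) = 11
r[5] = max(2+11, 3+8, 8+4, 11+2, 11+0) = 13
r[6] = max(2+13, 3+11, 8+8, 11+4, 11+2, 16+0) = 16
r[7] = max(2+16, 3+13, 8+11, …, 16+2, 18+0) = 19
r[8] = max(2+19, 3+16, 8+13, …, 18+2, 17+0) = 22
r[9] = max(2+22, 3+19, 8+16, …, 17+2, 12+0) = 24
r[10] = max(2+24, 3+22, 8+19, …, 12+2, 26+0) = 27
r[11] = max(2+27, 3+24, 8+22, …, 26+2, 17+0) = 30
r[12] = max(2+30, 3+27, 8+24, …, 17+2, 13+0) = 33
Maximum revenue is $33.
Now minimize piece count subject to staying optimal: for each k, pieces[k] = 1 + min over i with p[i]+r[k−i]=r[k] of pieces[k−i].
pieces[9] = 2
pieces[10] = 2
pieces[11] = 3
pieces[12] = 3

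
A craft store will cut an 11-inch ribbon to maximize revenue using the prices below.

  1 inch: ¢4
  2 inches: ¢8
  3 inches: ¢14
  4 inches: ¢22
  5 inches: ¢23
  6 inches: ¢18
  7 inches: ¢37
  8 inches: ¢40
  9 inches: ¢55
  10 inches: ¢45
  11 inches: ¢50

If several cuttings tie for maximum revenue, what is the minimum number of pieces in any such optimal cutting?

2

Let r[k] be the best obtainable value from length k. For each k, try every first piece i and keep the best of price[i] + r[k−i].
r[1] = 4
r[2] = 8  (first piece 1, then r[1]=4)
r[3] = 14
r[4] = 22
r[5] = 26  (first piece 1, then r[4]=22)
r[6] = 30  (first piece 1, then r[5]=26)
r[7] = 37
r[8] = 44  (first piece 4, then r[4]=22)
r[9] = 55
r[10] = 59  (first piece 1, then r[9]=55)
r[11] = 63  (first piece 1, then r[10]=59)
Maximum revenue is ¢63.
Now minimize piece count subject to staying optimal: for each k, pieces[k] = 1 + min over i with p[i]+r[k−i]=r[k] of pieces[k−i].
pieces[8] = 2
pieces[9] = 1
pieces[10] = 2
pieces[11] = 2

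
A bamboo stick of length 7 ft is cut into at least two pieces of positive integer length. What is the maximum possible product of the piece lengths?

12

Define prod[k] = max over 1≤i<k of i · max(k−i, prod[k−i]); the inner max lets the remainder stay uncut if that's better.
prod[2] = 1·max(1,0) = 1·1 = 1
prod[3] = 1·max(2,1) = 1·2 = 2
prod[4] = 2·max(2,1) = 2·2 = 4
prod[5] = 2·max(3,2) = 2·3 = 6
prod[6] = 3·max(3,2) = 3·3 = 9
prod[7] = 2·max(5,6) = 2·6 = 12
One optimal split: 3 + 2 + 2; product 3·2·2 = 12.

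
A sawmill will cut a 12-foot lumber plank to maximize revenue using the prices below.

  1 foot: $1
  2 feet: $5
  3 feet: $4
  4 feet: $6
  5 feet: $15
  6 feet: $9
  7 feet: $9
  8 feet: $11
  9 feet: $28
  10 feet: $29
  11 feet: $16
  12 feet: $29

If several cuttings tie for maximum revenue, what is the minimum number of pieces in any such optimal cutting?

Build r[k] bottom-up: r[k] = max over allowed piece i of (p[i] + r[k−i]).
r[1] = 1
r[2] = 5
r[3] = 6  (first piece 1, then r[2]=5)
r[4] = 10  (first piece 2, then r[2]=5)
r[5] = 15
r[6] = 16  (first piece 1, then r[5]=15)
r[7] = 20  (first piece 2, then r[5]=15)
r[8] = 21  (first piece 1, then r[7]=20)
r[9] = 28
r[10] = 30  (first piece 5, then r[5]=15)
r[11] = 33  (first piece 2, then r[9]=28)
r[12] = 35  (first piece 2, then r[10]=30)
Maximum revenue is $35.
Now minimize piece count subject to staying optimal: for each k, pieces[k] = 1 + min over i with p[i]+r[k−i]=r[k] of pieces[k−i].
pieces[9] = 1
pieces[10] = 2
pieces[11] = 2
pieces[12] = 3

3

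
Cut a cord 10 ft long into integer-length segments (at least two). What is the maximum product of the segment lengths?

Define f[k] = max over 1≤i<k of i · max(k−i, f[k−i]); the inner max lets the remainder stay uncut if that's better.
Small cases: f[2]=1.
f[3] = max(1×2, 2×1) = 2
f[4] = max(1×3, 2×2, 3×1) = 4
f[5] = max(1×4, 2×3, 3×2, 4×1) = 6
f[6] = max(1×6, 2×4, 3×3, 4×2, 5×1) = 9
f[7] = max(1×9, 2×6, 3×4, 4×3, 5×2, 6×1) = 12
f[8] = max(1×12, 2×9, 3×6, …, 6×2, 7×1) = 18
f[9] = max(1×18, 2×12, 3×9, …, 7×2, 8×1) = 27
f[10] = max(1×27, 2×18, 3×12, …, 8×2, 9×1) = 36
One optimal split: 3 + 3 + 2 + 2; product 3×3×2×2 = 36.

36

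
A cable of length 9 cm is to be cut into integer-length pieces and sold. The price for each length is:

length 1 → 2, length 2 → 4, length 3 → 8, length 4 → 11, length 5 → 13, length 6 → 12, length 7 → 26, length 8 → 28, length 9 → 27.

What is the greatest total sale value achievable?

Consider every possible first cut. v[k] is the best of p[i]+v[k−i] over all sellable i≤k.
v[1] = 2
v[2] = max(2+2, 4+0) = 4
v[3] = max(2+4, 4+2, 8+0) = 8
v[4] = max(2+8, 4+4, 8+2, 11+0) = 11
v[5] = max(2+11, 4+8, 8+4, 11+2, 13+0) = 13
v[6] = max(2+13, 4+11, 8+8, 11+4, 13+2, 12+0) = 16
v[7] = max(2+16, 4+13, 8+11, …, 12+2, 26+0) = 26
v[8] = max(2+26, 4+16, 8+13, …, 26+2, 28+0) = 28
v[9] = max(2+28, 4+26, 8+16, …, 28+2, 27+0) = 30
One optimal cutting: 7 + 1 + 1 → 26 + 2 + 2 = 30.

30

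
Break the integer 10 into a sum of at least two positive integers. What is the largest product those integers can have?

Let m[k] be the best product for length k (with at least one cut). For each first piece i, the rest contributes max(k−i, m[k−i]).
m[2] = 1·max(1,0) = 1·1 = 1
m[3] = 1·max(2,1) = 1·2 = 2
m[4] = 2·max(2,1) = 2·2 = 4
m[5] = 2·max(3,2) = 2·3 = 6
m[6] = 3·max(3,2) = 3·3 = 9
m[7] = 2·max(5,6) = 2·6 = 12
m[8] = 2·max(6,9) = 2·9 = 18
m[9] = 3·max(6,9) = 3·9 = 27
m[10] = 2·max(8,18) = 2·18 = 36
One optimal split: 3 + 3 + 2 + 2; product 3·3·2·2 = 36.

36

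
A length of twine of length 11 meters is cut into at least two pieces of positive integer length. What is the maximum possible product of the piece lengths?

54

Fill P[k] for k=2..11: at each k try every first piece i and multiply by the better of (k−i) uncut or P[k−i].
Small cases: P[2]=1, P[3]=2, P[4]=4, P[5]=6.
P[6] = 3*max(3,2) = 3*3 = 9
P[7] = 2*max(5,6) = 2*6 = 12
P[8] = 2*max(6,9) = 2*9 = 18
P[9] = 3*max(6,9) = 3*9 = 27
P[10] = 2*max(8,18) = 2*18 = 36
P[11] = 2*max(9,27) = 2*27 = 54
One optimal split: 3 + 3 + 3 + 2; product 3*3*3*2 = 54.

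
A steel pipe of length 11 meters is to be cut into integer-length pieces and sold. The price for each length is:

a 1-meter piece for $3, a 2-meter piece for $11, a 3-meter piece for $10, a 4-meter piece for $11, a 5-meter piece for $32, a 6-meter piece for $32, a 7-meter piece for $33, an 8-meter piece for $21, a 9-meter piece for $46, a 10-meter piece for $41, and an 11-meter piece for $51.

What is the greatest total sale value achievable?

67

Consider every possible first cut. R[k] is the best of p[i]+R[k−i] over all sellable i≤k.
R[1] = 3
R[2] = max(3+3, 11+0) = 11
R[3] = max(3+11, 11+3, 10+0) = 14
R[4] = max(3+14, 11+11, 10+3, 11+0) = 22
R[5] = max(3+22, 11+14, 10+11, 11+3, 32+0) = 32
R[6] = max(3+32, 11+22, 10+14, 11+11, 32+3, 32+0) = 35
R[7] = max(3+35, 11+32, 10+22, …, 32+3, 33+0) = 43
R[8] = max(3+43, 11+35, 10+32, …, 33+3, 21+0) = 46
R[9] = max(3+46, 11+43, 10+35, …, 21+3, 46+0) = 54
R[10] = max(3+54, 11+46, 10+43, …, 46+3, 41+0) = 64
R[11] = max(3+64, 11+54, 10+46, …, 41+3, 51+0) = 67
One optimal cutting: 5 + 5 + 1 → $32 + $32 + $3 = $67.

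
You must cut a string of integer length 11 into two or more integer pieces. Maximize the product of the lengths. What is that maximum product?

Let m[k] be the best product for length k (with at least one cut). For each first piece i, the rest contributes max(k−i, m[k−i]).
m[2] = 1*max(1,0) = 1*1 = 1
m[3] = 1*max(2,1) = 1*2 = 2
m[4] = 2*max(2,1) = 2*2 = 4
m[5] = 2*max(3,2) = 2*3 = 6
m[6] = 3*max(3,2) = 3*3 = 9
m[7] = 2*max(5,6) = 2*6 = 12
m[8] = 2*max(6,9) = 2*9 = 18
m[9] = 3*max(6,9) = 3*9 = 27
m[10] = 2*max(8,18) = 2*18 = 36
m[11] = 2*max(9,27) = 2*27 = 54
One optimal split: 3 + 3 + 3 + 2; product 3*3*3*2 = 54.

54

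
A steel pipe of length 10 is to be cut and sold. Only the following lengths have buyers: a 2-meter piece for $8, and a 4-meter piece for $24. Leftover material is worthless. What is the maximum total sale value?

56

Build r[k] bottom-up: r[k] = max over allowed piece i of (p[i] + r[k−i]).
r[1] = 0
r[2] = 8
r[3] = 8
r[4] = 24
r[5] = 24
r[6] = 32  (first piece 2, then r[4]=24)
r[7] = 32
r[8] = 48  (first piece 4, then r[4]=24)
r[9] = 48
r[10] = 56  (first piece 2, then r[8]=48)
One optimal cutting: 4 + 4 + 2 → $56.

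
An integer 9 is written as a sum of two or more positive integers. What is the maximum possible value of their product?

27

Fill prod[k] for k=2..9: at each k try every first piece i and multiply by the better of (k−i) uncut or prod[k−i].
prod[2] = 1*max(1,0) = 1*1 = 1
prod[3] = max(1*2, 2*1) = 2
prod[4] = max(1*3, 2*2, 3*1) = 4
prod[5] = max(1*4, 2*3, 3*2, 4*1) = 6
prod[6] = max(1*6, 2*4, 3*3, 4*2, 5*1) = 9
prod[7] = max(1*9, 2*6, 3*4, 4*3, 5*2, 6*1) = 12
prod[8] = max(1*12, 2*9, 3*6, …, 6*2, 7*1) = 18
prod[9] = max(1*18, 2*12, 3*9, …, 7*2, 8*1) = 27
One optimal split: 3 + 3 + 3; product 3*3*3 = 27.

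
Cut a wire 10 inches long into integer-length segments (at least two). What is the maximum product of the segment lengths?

36

Let g[k] be the best product for length k (with at least one cut). For each first piece i, the rest contributes max(k−i, g[k−i]).
Small cases: g[2]=1.
g[3] = 1*max(2,1) = 1*2 = 2
g[4] = 2*max(2,1) = 2*2 = 4
g[5] = 2*max(3,2) = 2*3 = 6
g[6] = 3*max(3,2) = 3*3 = 9
g[7] = 2*max(5,6) = 2*6 = 12
g[8] = 2*max(6,9) = 2*9 = 18
g[9] = 3*max(6,9) = 3*9 = 27
g[10] = 2*max(8,18) = 2*18 = 36
One optimal split: 3 + 3 + 2 + 2; product 3*3*2*2 = 36.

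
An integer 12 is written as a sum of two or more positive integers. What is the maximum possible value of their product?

Let g[k] be the best product for length k (with at least one cut). For each first piece i, the rest contributes max(k−i, g[k−i]).
g[2] = 1*max(1,0) = 1*1 = 1
g[3] = max(1*2, 2*1) = 2
g[4] = max(1*3, 2*2, 3*1) = 4
g[5] = max(1*4, 2*3, 3*2, 4*1) = 6
g[6] = max(1*6, 2*4, 3*3, 4*2, 5*1) = 9
g[7] = max(1*9, 2*6, 3*4, 4*3, 5*2, 6*1) = 12
g[8] = max(1*12, 2*9, 3*6, …, 6*2, 7*1) = 18
g[9] = max(1*18, 2*12, 3*9, …, 7*2, 8*1) = 27
g[10] = max(1*27, 2*18, 3*12, …, 8*2, 9*1) = 36
g[11] = max(1*36, 2*27, 3*18, …, 9*2, 10*1) = 54
g[12] = max(1*54, 2*36, 3*27, …, 10*2, 11*1) = 81
One optimal split: 3 + 3 + 3 + 3; product 3*3*3*3 = 81.

81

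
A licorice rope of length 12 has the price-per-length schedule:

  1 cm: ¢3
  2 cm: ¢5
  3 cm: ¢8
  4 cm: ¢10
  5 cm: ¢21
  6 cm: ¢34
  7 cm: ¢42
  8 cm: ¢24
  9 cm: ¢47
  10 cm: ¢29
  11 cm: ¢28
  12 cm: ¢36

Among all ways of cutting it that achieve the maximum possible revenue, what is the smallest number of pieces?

Build r[k] bottom-up: r[k] = max over allowed piece i of (p[i] + r[k−i]).
r[1] = 3
r[2] = 6  (first piece 1, then r[1]=3)
r[3] = 9  (first piece 1, then r[2]=6)
r[4] = 12  (first piece 1, then r[3]=9)
r[5] = 21
r[6] = 34
r[7] = 42
r[8] = 45  (first piece 1, then r[7]=42)
r[9] = 48  (first piece 1, then r[8]=45)
r[10] = 51  (first piece 1, then r[9]=48)
r[11] = 55  (first piece 5, then r[6]=34)
r[12] = 68  (first piece 6, then r[6]=34)
Maximum revenue is ¢68.
Now minimize piece count subject to staying optimal: for each k, pieces[k] = 1 + min over i with p[i]+r[k−i]=r[k] of pieces[k−i].
pieces[9] = 3
pieces[10] = 4
pieces[11] = 2
pieces[12] = 2

2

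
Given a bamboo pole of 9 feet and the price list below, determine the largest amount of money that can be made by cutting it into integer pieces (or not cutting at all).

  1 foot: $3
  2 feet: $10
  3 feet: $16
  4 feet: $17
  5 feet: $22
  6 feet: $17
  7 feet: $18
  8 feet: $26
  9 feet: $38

48

Consider every possible first cut. v[k] is the best of p[i]+v[k−i] over all sellable i≤k.
v[1] = 3
v[2] = max(3+3, 10+0) = 10
v[3] = max(3+10, 10+3, 16+0) = 16
v[4] = max(3+16, 10+10, 16+3, 17+0) = 20
v[5] = max(3+20, 10+16, 16+10, 17+3, 22+0) = 26
v[6] = max(3+26, 10+20, 16+16, 17+10, 22+3, 17+0) = 32
v[7] = max(3+32, 10+26, 16+20, …, 17+3, 18+0) = 36
v[8] = max(3+36, 10+32, 16+26, …, 18+3, 26+0) = 42
v[9] = max(3+42, 10+36, 16+32, …, 26+3, 38+0) = 48
One optimal cutting: 3 + 3 + 3 → $16 + $16 + $16 = $48.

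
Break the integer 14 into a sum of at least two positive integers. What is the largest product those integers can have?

Define prod[k] = max over 1≤i<k of i · max(k−i, prod[k−i]); the inner max lets the remainder stay uncut if that's better.
prod[2] = 1*max(1,0) = 1*1 = 1
prod[3] = 1*max(2,1) = 1*2 = 2
prod[4] = 2*max(2,1) = 2*2 = 4
prod[5] = 2*max(3,2) = 2*3 = 6
prod[6] = 3*max(3,2) = 3*3 = 9
prod[7] = 2*max(5,6) = 2*6 = 12
prod[8] = 2*max(6,9) = 2*9 = 18
prod[9] = 3*max(6,9) = 3*9 = 27
prod[10] = 2*max(8,18) = 2*18 = 36
prod[11] = 2*max(9,27) = 2*27 = 54
prod[12] = 3*max(9,27) = 3*27 = 81
prod[13] = 2*max(11,54) = 2*54 = 108
prod[14] = 2*max(12,81) = 2*81 = 162
One optimal split: 3 + 3 + 3 + 3 + 2; product 3*3*3*3*2 = 162.

162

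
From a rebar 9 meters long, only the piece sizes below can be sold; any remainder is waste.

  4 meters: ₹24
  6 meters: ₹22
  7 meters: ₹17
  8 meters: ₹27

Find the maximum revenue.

Build r[k] bottom-up: r[k] = max over allowed piece i of (p[i] + r[k−i]).
r[1] = 0
r[2] = 0
r[3] = 0
r[4] = 24
r[5] = 24
r[6] = max(24+0, 22+0) = 24
r[7] = max(24+0, 22+0, 17+0) = 24
r[8] = max(24+24, 22+0, 17+0, 27+0) = 48
r[9] = max(24+24, 22+0, 17+0, 27+0) = 48
One optimal cutting: pieces 4 + 4 with 1 meter of scrap → ₹48.

48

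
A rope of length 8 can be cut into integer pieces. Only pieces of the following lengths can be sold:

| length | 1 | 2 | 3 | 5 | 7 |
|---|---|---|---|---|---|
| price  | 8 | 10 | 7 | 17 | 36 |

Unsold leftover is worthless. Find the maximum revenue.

64

Build best[k] bottom-up: best[k] = max over allowed piece i of (p[i] + best[k−i]).
best[1] = 8
best[2] = 16  (first piece 1, then best[1]=8)
best[3] = 24  (first piece 1, then best[2]=16)
best[4] = 32  (first piece 1, then best[3]=24)
best[5] = 40  (first piece 1, then best[4]=32)
best[6] = 48  (first piece 1, then best[5]=40)
best[7] = 56  (first piece 1, then best[6]=48)
best[8] = 64  (first piece 1, then best[7]=56)
One optimal cutting: 1 + 1 + 1 + 1 + 1 + 1 + 1 + 1 → $64.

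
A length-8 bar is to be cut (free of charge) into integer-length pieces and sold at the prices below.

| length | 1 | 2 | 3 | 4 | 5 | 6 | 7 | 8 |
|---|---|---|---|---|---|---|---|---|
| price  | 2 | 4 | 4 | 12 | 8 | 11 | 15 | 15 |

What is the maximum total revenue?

24

Build R[k] bottom-up: R[k] = max over allowed piece i of (p[i] + R[k−i]).
R[1] = 2
R[2] = 4  (first piece 1, then R[1]=2)
R[3] = 6  (first piece 1, then R[2]=4)
R[4] = 12
R[5] = 14  (first piece 1, then R[4]=12)
R[6] = 16  (first piece 1, then R[5]=14)
R[7] = 18  (first piece 1, then R[6]=16)
R[8] = 24  (first piece 4, then R[4]=12)
One optimal cutting: 4 + 4 → 12 + 12 = 24.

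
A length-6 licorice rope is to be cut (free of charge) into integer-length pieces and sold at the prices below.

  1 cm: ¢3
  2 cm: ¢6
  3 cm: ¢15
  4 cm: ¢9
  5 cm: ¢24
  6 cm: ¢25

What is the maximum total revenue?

Let R[k] be the best obtainable value from length k. For each k, try every first piece i and keep the best of price[i] + R[k−i].
R[1] = 3
R[2] = max(3+3, 6+0) = 6
R[3] = max(3+6, 6+3, 15+0) = 15
R[4] = max(3+15, 6+6, 15+3, 9+0) = 18
R[5] = max(3+18, 6+15, 15+6, 9+3, 24+0) = 24
R[6] = max(3+24, 6+18, 15+15, 9+6, 24+3, 25+0) = 30
One optimal cutting: 3 + 3 → ¢15 + ¢15 = ¢30.

30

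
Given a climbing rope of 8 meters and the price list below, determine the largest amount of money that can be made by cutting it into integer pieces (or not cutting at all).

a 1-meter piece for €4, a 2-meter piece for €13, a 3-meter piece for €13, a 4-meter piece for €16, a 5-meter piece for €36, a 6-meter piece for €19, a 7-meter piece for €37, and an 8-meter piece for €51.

53

Consider every possible first cut. r[k] is the best of p[i]+r[k−i] over all sellable i≤k.
r[1] = 4
r[2] = 13
r[3] = 17  (first piece 1, then r[2]=13)
r[4] = 26  (first piece 2, then r[2]=13)
r[5] = 36
r[6] = 40  (first piece 1, then r[5]=36)
r[7] = 49  (first piece 2, then r[5]=36)
r[8] = 53  (first piece 1, then r[7]=49)
One optimal cutting: 5 + 2 + 1 → €36 + €13 + €4 = €53.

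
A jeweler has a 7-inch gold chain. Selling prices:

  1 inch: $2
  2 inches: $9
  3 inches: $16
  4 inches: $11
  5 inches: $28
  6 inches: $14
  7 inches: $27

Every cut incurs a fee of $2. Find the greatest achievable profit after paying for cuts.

Build v[k] bottom-up: v[k] = max over allowed piece i of (p[i] + v[k−i]) − 2 per cut.
v[1] = 2
v[2] = 9
v[3] = 16
v[4] = 16  (first piece 1, then v[3]=16)
v[5] = 28
v[6] = 30  (first piece 3, then v[3]=16)
v[7] = 35  (first piece 2, then v[5]=28)
One optimal plan: pieces 5 + 2 (1 cut) → $37 − $2 = $35.

35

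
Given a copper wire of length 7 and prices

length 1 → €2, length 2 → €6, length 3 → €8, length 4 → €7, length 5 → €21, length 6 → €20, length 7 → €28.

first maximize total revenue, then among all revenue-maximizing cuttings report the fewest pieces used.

1

Let r[k] be the best obtainable value from length k. For each k, try every first piece i and keep the best of price[i] + r[k−i].
r[1] = 2
r[2] = 6
r[3] = 8  (first piece 1, then r[2]=6)
r[4] = 12  (first piece 2, then r[2]=6)
r[5] = 21
r[6] = 23  (first piece 1, then r[5]=21)
r[7] = 28
Maximum revenue is €28.
Now minimize piece count subject to staying optimal: for each k, pieces[k] = 1 + min over i with p[i]+r[k−i]=r[k] of pieces[k−i].
pieces[4] = 2
pieces[5] = 1
pieces[6] = 2
pieces[7] = 1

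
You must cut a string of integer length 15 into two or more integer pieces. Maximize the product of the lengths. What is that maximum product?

243

Define f[k] = max over 1≤i<k of i · max(k−i, f[k−i]); the inner max lets the remainder stay uncut if that's better.
Small cases: f[2]=1, f[3]=2, f[4]=4, f[5]=6, f[6]=9, f[7]=12.
f[8] = max(1×12, 2×9, 3×6, …, 6×2, 7×1) = 18
f[9] = max(1×18, 2×12, 3×9, …, 7×2, 8×1) = 27
f[10] = max(1×27, 2×18, 3×12, …, 8×2, 9×1) = 36
f[11] = max(1×36, 2×27, 3×18, …, 9×2, 10×1) = 54
f[12] = max(1×54, 2×36, 3×27, …, 10×2, 11×1) = 81
f[13] = max(1×81, 2×54, 3×36, …, 11×2, 12×1) = 108
f[14] = max(1×108, 2×81, 3×54, …, 12×2, 13×1) = 162
f[15] = max(1×162, 2×108, 3×81, …, 13×2, 14×1) = 243
One optimal split: 3 + 3 + 3 + 3 + 3; product 3×3×3×3×3 = 243.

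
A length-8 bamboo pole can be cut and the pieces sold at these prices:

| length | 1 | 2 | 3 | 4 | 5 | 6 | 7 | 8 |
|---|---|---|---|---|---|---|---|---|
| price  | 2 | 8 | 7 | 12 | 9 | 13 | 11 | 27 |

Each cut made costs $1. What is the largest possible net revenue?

Consider every possible first cut. r[k] is the best of p[i]+r[k−i] over all sellable i≤k, charging 1 whenever i<k.
r[1] = 2
r[2] = max(2+2-1, 8+0) = 8
r[3] = max(2+8-1, 8+2-1, 7+0) = 9
r[4] = max(2+9-1, 8+8-1, 7+2-1, 12+0) = 15
r[5] = max(2+15-1, 8+9-1, 7+8-1, 12+2-1, 9+0) = 16
r[6] = max(2+16-1, 8+15-1, 7+9-1, 12+8-1, 9+2-1, 13+0) = 22
r[7] = max(2+22-1, 8+16-1, 7+15-1, …, 13+2-1, 11+0) = 23
r[8] = max(2+23-1, 8+22-1, 7+16-1, …, 11+2-1, 27+0) = 29
One optimal plan: pieces 2 + 2 + 2 + 2 (3 cuts) → $32 − $3 = $29.

29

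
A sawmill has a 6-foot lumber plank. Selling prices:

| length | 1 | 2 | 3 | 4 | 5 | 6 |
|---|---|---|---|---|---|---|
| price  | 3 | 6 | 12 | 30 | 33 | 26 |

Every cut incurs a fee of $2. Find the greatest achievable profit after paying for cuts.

Build net[k] bottom-up: net[k] = max over allowed piece i of (p[i] + net[k−i]) − 2 per cut.
net[1] = 3
net[2] = max(3+3-2, 6+0) = 6
net[3] = max(3+6-2, 6+3-2, 12+0) = 12
net[4] = max(3+12-2, 6+6-2, 12+3-2, 30+0) = 30
net[5] = max(3+30-2, 6+12-2, 12+6-2, 30+3-2, 33+0) = 33
net[6] = max(3+33-2, 6+30-2, 12+12-2, 30+6-2, 33+3-2, 26+0) = 34
One optimal plan: pieces 5 + 1 (1 cut) → $36 − $2 = $34.

34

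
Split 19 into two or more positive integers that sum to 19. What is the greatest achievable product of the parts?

Define prod[k] = max over 1≤i<k of i · max(k−i, prod[k−i]); the inner max lets the remainder stay uncut if that's better.
Small cases: prod[2]=1, prod[3]=2, prod[4]=4, prod[5]=6, prod[6]=9, prod[7]=12, prod[8]=18, prod[9]=27, prod[10]=36, prod[11]=54, prod[12]=81.
prod[13] = max(1*81, 2*54, 3*36, …, 11*2, 12*1) = 108
prod[14] = max(1*108, 2*81, 3*54, …, 12*2, 13*1) = 162
prod[15] = max(1*162, 2*108, 3*81, …, 13*2, 14*1) = 243
prod[16] = max(1*243, 2*162, 3*108, …, 14*2, 15*1) = 324
prod[17] = max(1*324, 2*243, 3*162, …, 15*2, 16*1) = 486
prod[18] = max(1*486, 2*324, 3*243, …, 16*2, 17*1) = 729
prod[19] = max(1*729, 2*486, 3*324, …, 17*2, 18*1) = 972
One optimal split: 3 + 3 + 3 + 3 + 3 + 2 + 2; product 3*3*3*3*3*2*2 = 972.

972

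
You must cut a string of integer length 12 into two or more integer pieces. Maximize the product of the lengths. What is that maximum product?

Let g[k] be the best product for length k (with at least one cut). For each first piece i, the rest contributes max(k−i, g[k−i]).
g[2] = 1×max(1,0) = 1×1 = 1
g[3] = max(1×2, 2×1) = 2
g[4] = max(1×3, 2×2, 3×1) = 4
g[5] = max(1×4, 2×3, 3×2, 4×1) = 6
g[6] = max(1×6, 2×4, 3×3, 4×2, 5×1) = 9
g[7] = max(1×9, 2×6, 3×4, 4×3, 5×2, 6×1) = 12
g[8] = max(1×12, 2×9, 3×6, …, 6×2, 7×1) = 18
g[9] = max(1×18, 2×12, 3×9, …, 7×2, 8×1) = 27
g[10] = max(1×27, 2×18, 3×12, …, 8×2, 9×1) = 36
g[11] = max(1×36, 2×27, 3×18, …, 9×2, 10×1) = 54
g[12] = max(1×54, 2×36, 3×27, …, 10×2, 11×1) = 81
One optimal split: 3 + 3 + 3 + 3; product 3×3×3×3 = 81.

81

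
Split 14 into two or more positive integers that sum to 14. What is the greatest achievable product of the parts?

Define g[k] = max over 1≤i<k of i · max(k−i, g[k−i]); the inner max lets the remainder stay uncut if that's better.
Small cases: g[2]=1, g[3]=2, g[4]=4, g[5]=6, g[6]=9.
g[7] = 2*max(5,6) = 2*6 = 12
g[8] = 2*max(6,9) = 2*9 = 18
g[9] = 3*max(6,9) = 3*9 = 27
g[10] = 2*max(8,18) = 2*18 = 36
g[11] = 2*max(9,27) = 2*27 = 54
g[12] = 3*max(9,27) = 3*27 = 81
g[13] = 2*max(11,54) = 2*54 = 108
g[14] = 2*max(12,81) = 2*81 = 162
One optimal split: 3 + 3 + 3 + 3 + 2; product 3*3*3*3*2 = 162.

162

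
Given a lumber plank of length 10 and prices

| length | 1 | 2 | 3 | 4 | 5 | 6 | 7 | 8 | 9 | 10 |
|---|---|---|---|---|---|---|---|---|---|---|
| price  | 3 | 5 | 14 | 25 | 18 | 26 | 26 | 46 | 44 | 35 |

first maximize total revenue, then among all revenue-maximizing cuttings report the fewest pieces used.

4

Let r[k] be the best obtainable value from length k. For each k, try every first piece i and keep the best of price[i] + r[k−i].
r[1] = 3
r[2] = max(3+3, 5+0) = 6
r[3] = max(3+6, 5+3, 14+0) = 14
r[4] = max(3+14, 5+6, 14+3, 25+0) = 25
r[5] = max(3+25, 5+14, 14+6, 25+3, 18+0) = 28
r[6] = max(3+28, 5+25, 14+14, 25+6, 18+3, 26+0) = 31
r[7] = max(3+31, 5+28, 14+25, …, 26+3, 26+0) = 39
r[8] = max(3+39, 5+31, 14+28, …, 26+3, 46+0) = 50
r[9] = max(3+50, 5+39, 14+31, …, 46+3, 44+0) = 53
r[10] = max(3+53, 5+50, 14+39, …, 44+3, 35+0) = 56
Maximum revenue is $56.
Now minimize piece count subject to staying optimal: for each k, pieces[k] = 1 + min over i with p[i]+r[k−i]=r[k] of pieces[k−i].
pieces[7] = 2
pieces[8] = 2
pieces[9] = 3
pieces[10] = 4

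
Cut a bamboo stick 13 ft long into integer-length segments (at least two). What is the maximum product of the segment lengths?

108

Let f[k] be the best product for length k (with at least one cut). For each first piece i, the rest contributes max(k−i, f[k−i]).
f[2] = 1·max(1,0) = 1·1 = 1
f[3] = max(1·2, 2·1) = 2
f[4] = max(1·3, 2·2, 3·1) = 4
f[5] = max(1·4, 2·3, 3·2, 4·1) = 6
f[6] = max(1·6, 2·4, 3·3, 4·2, 5·1) = 9
f[7] = max(1·9, 2·6, 3·4, 4·3, 5·2, 6·1) = 12
f[8] = max(1·12, 2·9, 3·6, …, 6·2, 7·1) = 18
f[9] = max(1·18, 2·12, 3·9, …, 7·2, 8·1) = 27
f[10] = max(1·27, 2·18, 3·12, …, 8·2, 9·1) = 36
f[11] = max(1·36, 2·27, 3·18, …, 9·2, 10·1) = 54
f[12] = max(1·54, 2·36, 3·27, …, 10·2, 11·1) = 81
f[13] = max(1·81, 2·54, 3·36, …, 11·2, 12·1) = 108
One optimal split: 3 + 3 + 3 + 2 + 2; product 3·3·3·2·2 = 108.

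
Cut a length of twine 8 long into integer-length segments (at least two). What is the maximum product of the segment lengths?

18

Fill f[k] for k=2..8: at each k try every first piece i and multiply by the better of (k−i) uncut or f[k−i].
f[2] = 1×max(1,0) = 1×1 = 1
f[3] = 1×max(2,1) = 1×2 = 2
f[4] = 2×max(2,1) = 2×2 = 4
f[5] = 2×max(3,2) = 2×3 = 6
f[6] = 3×max(3,2) = 3×3 = 9
f[7] = 2×max(5,6) = 2×6 = 12
f[8] = 2×max(6,9) = 2×9 = 18
One optimal split: 3 + 3 + 2; product 3×3×2 = 18.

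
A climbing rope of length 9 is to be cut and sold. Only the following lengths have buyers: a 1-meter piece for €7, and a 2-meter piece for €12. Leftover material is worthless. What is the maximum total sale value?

Let r[k] be the best obtainable value from length k. For each k, try every first piece i and keep the best of price[i] + r[k−i].
r[1] = 7
r[2] = 14  (first piece 1, then r[1]=7)
r[3] = 21  (first piece 1, then r[2]=14)
r[4] = 28  (first piece 1, then r[3]=21)
r[5] = 35  (first piece 1, then r[4]=28)
r[6] = 42  (first piece 1, then r[5]=35)
r[7] = 49  (first piece 1, then r[6]=42)
r[8] = 56  (first piece 1, then r[7]=49)
r[9] = 63  (first piece 1, then r[8]=56)
One optimal cutting: 1 + 1 + 1 + 1 + 1 + 1 + 1 + 1 + 1 → €63.

63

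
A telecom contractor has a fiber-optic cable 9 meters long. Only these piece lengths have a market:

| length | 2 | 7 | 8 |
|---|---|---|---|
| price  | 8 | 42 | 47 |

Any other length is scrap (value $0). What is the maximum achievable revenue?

50

Let f[k] be the best obtainable value from length k. For each k, try every first piece i and keep the best of price[i] + f[k−i].
f[1] = 0
f[2] = 8
f[3] = 8
f[4] = 16  (first piece 2, then f[2]=8)
f[5] = 16
f[6] = 24  (first piece 2, then f[4]=16)
f[7] = max(8+16, 42+0) = 42
f[8] = max(8+24, 42+0, 47+0) = 47
f[9] = max(8+42, 42+8, 47+0) = 50
One optimal cutting: 7 + 2 → $50.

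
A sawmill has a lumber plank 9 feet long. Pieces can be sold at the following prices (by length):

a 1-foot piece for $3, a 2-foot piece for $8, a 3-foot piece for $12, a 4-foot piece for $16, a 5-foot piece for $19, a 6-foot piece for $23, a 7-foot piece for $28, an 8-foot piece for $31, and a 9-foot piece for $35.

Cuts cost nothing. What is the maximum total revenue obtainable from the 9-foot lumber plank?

36

Let r[k] be the best obtainable value from length k. For each k, try every first piece i and keep the best of price[i] + r[k−i].
r[1] = 3
r[2] = max(3+3, 8+0) = 8
r[3] = max(3+8, 8+3, 12+0) = 12
r[4] = max(3+12, 8+8, 12+3, 16+0) = 16
r[5] = max(3+16, 8+12, 12+8, 16+3, 19+0) = 20
r[6] = max(3+20, 8+16, 12+12, 16+8, 19+3, 23+0) = 24
r[7] = max(3+24, 8+20, 12+16, …, 23+3, 28+0) = 28
r[8] = max(3+28, 8+24, 12+20, …, 28+3, 31+0) = 32
r[9] = max(3+32, 8+28, 12+24, …, 31+3, 35+0) = 36
One optimal cutting: 3 + 2 + 2 + 2 → $12 + $8 + $8 + $8 = $36.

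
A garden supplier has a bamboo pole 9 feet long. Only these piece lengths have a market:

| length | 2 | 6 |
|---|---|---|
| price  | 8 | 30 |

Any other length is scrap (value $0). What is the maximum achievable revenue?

38

Let r[k] be the best obtainable value from length k. For each k, try every first piece i and keep the best of price[i] + r[k−i].
r[1] = 0
r[2] = 8
r[3] = 8
r[4] = 16  (first piece 2, then r[2]=8)
r[5] = 16
r[6] = max(8+16, 30+0) = 30
r[7] = max(8+16, 30+0) = 30
r[8] = max(8+30, 30+8) = 38
r[9] = max(8+30, 30+8) = 38
One optimal cutting: pieces 6 + 2 with 1 foot of scrap → $38.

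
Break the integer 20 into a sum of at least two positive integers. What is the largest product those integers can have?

1458

Define prod[k] = max over 1≤i<k of i · max(k−i, prod[k−i]); the inner max lets the remainder stay uncut if that's better.
prod[2] = 1·max(1,0) = 1·1 = 1
prod[3] = 1·max(2,1) = 1·2 = 2
prod[4] = 2·max(2,1) = 2·2 = 4
prod[5] = 2·max(3,2) = 2·3 = 6
prod[6] = 3·max(3,2) = 3·3 = 9
prod[7] = 2·max(5,6) = 2·6 = 12
prod[8] = 2·max(6,9) = 2·9 = 18
prod[9] = 3·max(6,9) = 3·9 = 27
prod[10] = 2·max(8,18) = 2·18 = 36
prod[11] = 2·max(9,27) = 2·27 = 54
prod[12] = 3·max(9,27) = 3·27 = 81
prod[13] = 2·max(11,54) = 2·54 = 108
prod[14] = 2·max(12,81) = 2·81 = 162
prod[15] = 3·max(12,81) = 3·81 = 243
prod[16] = 2·max(14,162) = 2·162 = 324
prod[17] = 2·max(15,243) = 2·243 = 486
prod[18] = 3·max(15,243) = 3·243 = 729
prod[19] = 2·max(17,486) = 2·486 = 972
prod[20] = 2·max(18,729) = 2·729 = 1458
One optimal split: 3 + 3 + 3 + 3 + 3 + 3 + 2; product 3·3·3·3·3·3·2 = 1458.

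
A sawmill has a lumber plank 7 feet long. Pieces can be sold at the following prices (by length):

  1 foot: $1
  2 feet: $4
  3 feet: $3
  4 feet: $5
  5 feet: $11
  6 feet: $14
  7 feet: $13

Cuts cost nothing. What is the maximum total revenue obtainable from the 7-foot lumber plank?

Build R[k] bottom-up: R[k] = max over allowed piece i of (p[i] + R[k−i]).
R[1] = 1
R[2] = 4
R[3] = 5  (first piece 1, then R[2]=4)
R[4] = 8  (first piece 2, then R[2]=4)
R[5] = 11
R[6] = 14
R[7] = 15  (first piece 1, then R[6]=14)
One optimal cutting: 6 + 1 → $14 + $1 = $15.

15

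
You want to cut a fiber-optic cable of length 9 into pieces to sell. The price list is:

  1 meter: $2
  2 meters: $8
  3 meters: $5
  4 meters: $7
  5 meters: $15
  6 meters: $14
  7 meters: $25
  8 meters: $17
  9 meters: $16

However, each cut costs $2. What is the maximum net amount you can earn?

31

Let net[k] be the best obtainable value from length k. For each k, try every first piece i and keep the best of price[i] + net[k−i] minus the 2 cut fee when i<k.
net[1] = 2
net[2] = max(2+2-2, 8+0) = 8
net[3] = max(2+8-2, 8+2-2, 5+0) = 8
net[4] = max(2+8-2, 8+8-2, 5+2-2, 7+0) = 14
net[5] = max(2+14-2, 8+8-2, 5+8-2, 7+2-2, 15+0) = 15
net[6] = max(2+15-2, 8+14-2, 5+8-2, 7+8-2, 15+2-2, 14+0) = 20
net[7] = max(2+20-2, 8+15-2, 5+14-2, …, 14+2-2, 25+0) = 25
net[8] = max(2+25-2, 8+20-2, 5+15-2, …, 25+2-2, 17+0) = 26
net[9] = max(2+26-2, 8+25-2, 5+20-2, …, 17+2-2, 16+0) = 31
One optimal plan: pieces 7 + 2 (1 cut) → $33 − $2 = $31.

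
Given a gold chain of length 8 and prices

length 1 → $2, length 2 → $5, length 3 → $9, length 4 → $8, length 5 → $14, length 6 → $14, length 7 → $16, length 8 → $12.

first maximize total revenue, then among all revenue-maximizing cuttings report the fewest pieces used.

2

Build r[k] bottom-up: r[k] = max over allowed piece i of (p[i] + r[k−i]).
r[1] = 2
r[2] = max(2+2, 5+0) = 5
r[3] = max(2+5, 5+2, 9+0) = 9
r[4] = max(2+9, 5+5, 9+2, 8+0) = 11
r[5] = max(2+11, 5+9, 9+5, 8+2, 14+0) = 14
r[6] = max(2+14, 5+11, 9+9, 8+5, 14+2, 14+0) = 18
r[7] = max(2+18, 5+14, 9+11, …, 14+2, 16+0) = 20
r[8] = max(2+20, 5+18, 9+14, …, 16+2, 12+0) = 23
Maximum revenue is $23.
Now minimize piece count subject to staying optimal: for each k, pieces[k] = 1 + min over i with p[i]+r[k−i]=r[k] of pieces[k−i].
pieces[5] = 1
pieces[6] = 2
pieces[7] = 3
pieces[8] = 2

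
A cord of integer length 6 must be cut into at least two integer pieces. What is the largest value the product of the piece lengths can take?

9

Define f[k] = max over 1≤i<k of i · max(k−i, f[k−i]); the inner max lets the remainder stay uncut if that's better.
f[2] = 1×max(1,0) = 1×1 = 1
f[3] = 1×max(2,1) = 1×2 = 2
f[4] = 2×max(2,1) = 2×2 = 4
f[5] = 2×max(3,2) = 2×3 = 6
f[6] = 3×max(3,2) = 3×3 = 9
One optimal split: 3 + 3; product 3×3 = 9.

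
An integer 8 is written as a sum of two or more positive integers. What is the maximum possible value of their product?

Define prod[k] = max over 1≤i<k of i · max(k−i, prod[k−i]); the inner max lets the remainder stay uncut if that's better.
prod[2] = 1*max(1,0) = 1*1 = 1
prod[3] = max(1*2, 2*1) = 2
prod[4] = max(1*3, 2*2, 3*1) = 4
prod[5] = max(1*4, 2*3, 3*2, 4*1) = 6
prod[6] = max(1*6, 2*4, 3*3, 4*2, 5*1) = 9
prod[7] = max(1*9, 2*6, 3*4, 4*3, 5*2, 6*1) = 12
prod[8] = max(1*12, 2*9, 3*6, …, 6*2, 7*1) = 18
One optimal split: 3 + 3 + 2; product 3*3*2 = 18.

18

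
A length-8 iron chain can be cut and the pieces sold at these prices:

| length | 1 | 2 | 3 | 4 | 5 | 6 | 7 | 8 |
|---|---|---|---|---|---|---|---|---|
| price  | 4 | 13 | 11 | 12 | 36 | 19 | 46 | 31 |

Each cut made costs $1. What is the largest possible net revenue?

51

Consider every possible first cut. r[k] is the best of p[i]+r[k−i] over all sellable i≤k, charging 1 whenever i<k.
r[1] = 4
r[2] = 13
r[3] = 16  (first piece 1, then r[2]=13)
r[4] = 25  (first piece 2, then r[2]=13)
r[5] = 36
r[6] = 39  (first piece 1, then r[5]=36)
r[7] = 48  (first piece 2, then r[5]=36)
r[8] = 51  (first piece 1, then r[7]=48)
One optimal plan: pieces 5 + 2 + 1 (2 cuts) → $53 − $2 = $51.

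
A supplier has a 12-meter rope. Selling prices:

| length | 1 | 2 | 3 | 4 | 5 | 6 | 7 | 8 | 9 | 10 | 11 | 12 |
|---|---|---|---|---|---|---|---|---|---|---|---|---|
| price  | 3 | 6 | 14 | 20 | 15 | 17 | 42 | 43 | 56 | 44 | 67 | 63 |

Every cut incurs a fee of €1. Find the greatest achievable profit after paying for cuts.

69

Consider every possible first cut. v[k] is the best of p[i]+v[k−i] over all sellable i≤k, charging 1 whenever i<k.
v[1] = 3
v[2] = 6
v[3] = 14
v[4] = 20
v[5] = 22  (first piece 1, then v[4]=20)
v[6] = 27  (first piece 3, then v[3]=14)
v[7] = 42
v[8] = 44  (first piece 1, then v[7]=42)
v[9] = 56
v[10] = 58  (first piece 1, then v[9]=56)
v[11] = 67
v[12] = 69  (first piece 1, then v[11]=67)
One optimal plan: pieces 11 + 1 (1 cut) → €70 − €1 = €69.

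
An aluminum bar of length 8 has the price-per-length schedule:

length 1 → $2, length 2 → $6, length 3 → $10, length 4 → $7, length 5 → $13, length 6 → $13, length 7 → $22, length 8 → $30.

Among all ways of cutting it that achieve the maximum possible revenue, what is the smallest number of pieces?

1

Consider every possible first cut. r[k] is the best of p[i]+r[k−i] over all sellable i≤k.
r[1] = 2
r[2] = max(2+2, 6+0) = 6
r[3] = max(2+6, 6+2, 10+0) = 10
r[4] = max(2+10, 6+6, 10+2, 7+0) = 12
r[5] = max(2+12, 6+10, 10+6, 7+2, 13+0) = 16
r[6] = max(2+16, 6+12, 10+10, 7+6, 13+2, 13+0) = 20
r[7] = max(2+20, 6+16, 10+12, …, 13+2, 22+0) = 22
r[8] = max(2+22, 6+20, 10+16, …, 22+2, 30+0) = 30
Maximum revenue is $30.
Now minimize piece count subject to staying optimal: for each k, pieces[k] = 1 + min over i with p[i]+r[k−i]=r[k] of pieces[k−i].
pieces[5] = 2
pieces[6] = 2
pieces[7] = 1
pieces[8] = 1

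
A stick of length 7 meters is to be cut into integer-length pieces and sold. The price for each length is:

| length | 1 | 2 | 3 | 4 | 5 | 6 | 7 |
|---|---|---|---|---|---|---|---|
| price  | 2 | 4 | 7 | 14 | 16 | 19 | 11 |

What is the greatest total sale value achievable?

Let v[k] be the best obtainable value from length k. For each k, try every first piece i and keep the best of price[i] + v[k−i].
v[1] = 2
v[2] = max(2+2, 4+0) = 4
v[3] = max(2+4, 4+2, 7+0) = 7
v[4] = max(2+7, 4+4, 7+2, 14+0) = 14
v[5] = max(2+14, 4+7, 7+4, 14+2, 16+0) = 16
v[6] = max(2+16, 4+14, 7+7, 14+4, 16+2, 19+0) = 19
v[7] = max(2+19, 4+16, 7+14, …, 19+2, 11+0) = 21
One optimal cutting: 6 + 1 → 19 + 2 = 21.

21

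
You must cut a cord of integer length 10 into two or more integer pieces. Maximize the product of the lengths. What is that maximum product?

Fill m[k] for k=2..10: at each k try every first piece i and multiply by the better of (k−i) uncut or m[k−i].
Small cases: m[2]=1, m[3]=2, m[4]=4, m[5]=6.
m[6] = 3·max(3,2) = 3·3 = 9
m[7] = 2·max(5,6) = 2·6 = 12
m[8] = 2·max(6,9) = 2·9 = 18
m[9] = 3·max(6,9) = 3·9 = 27
m[10] = 2·max(8,18) = 2·18 = 36
One optimal split: 3 + 3 + 2 + 2; product 3·3·2·2 = 36.

36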